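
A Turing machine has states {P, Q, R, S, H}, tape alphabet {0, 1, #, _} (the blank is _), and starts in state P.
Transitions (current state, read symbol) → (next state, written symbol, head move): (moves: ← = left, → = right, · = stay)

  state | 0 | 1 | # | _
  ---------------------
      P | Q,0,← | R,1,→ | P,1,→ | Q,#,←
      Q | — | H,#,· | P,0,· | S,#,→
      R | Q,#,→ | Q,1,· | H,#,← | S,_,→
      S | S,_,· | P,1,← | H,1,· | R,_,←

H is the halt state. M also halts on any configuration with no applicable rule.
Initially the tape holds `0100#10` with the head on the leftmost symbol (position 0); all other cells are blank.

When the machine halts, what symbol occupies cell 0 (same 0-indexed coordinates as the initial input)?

_

state=P head=0 tape=__[0]100#10   (P,0)→(Q,0,←)
state=Q head=-1 tape=_[_]0100#10   (Q,_)→(S,#,→)
state=S head=0 tape=_#[0]100#10   (S,0)→(S,_,·)
state=S head=0 tape=_#[_]100#10   (S,_)→(R,_,←)
state=R head=-1 tape=_[#]_100#10   (R,#)→(H,#,←)
state=H head=-2 tape=[_]#_100#10
Cell 0 holds _ when M halts.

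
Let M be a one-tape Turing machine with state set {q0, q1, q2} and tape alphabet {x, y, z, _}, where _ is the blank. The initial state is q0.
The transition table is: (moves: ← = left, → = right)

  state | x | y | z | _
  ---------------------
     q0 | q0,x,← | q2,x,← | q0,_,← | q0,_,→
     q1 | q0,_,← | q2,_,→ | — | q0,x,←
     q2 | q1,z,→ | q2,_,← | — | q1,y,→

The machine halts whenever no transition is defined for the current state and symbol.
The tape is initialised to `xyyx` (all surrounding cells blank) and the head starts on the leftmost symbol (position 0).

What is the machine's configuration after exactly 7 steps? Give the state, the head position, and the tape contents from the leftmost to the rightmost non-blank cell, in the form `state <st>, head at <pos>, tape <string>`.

state=q0 head=0 tape=_[x]yyx   (q0,x)→(q0,x,←)
state=q0 head=-1 tape=[_]xyyx   (q0,_)→(q0,_,→)
state=q0 head=0 tape=_[x]yyx   (q0,x)→(q0,x,←)
state=q0 head=-1 tape=[_]xyyx   (q0,_)→(q0,_,→)
state=q0 head=0 tape=_[x]yyx   (q0,x)→(q0,x,←)
state=q0 head=-1 tape=[_]xyyx   (q0,_)→(q0,_,→)
state=q0 head=0 tape=_[x]yyx   (q0,x)→(q0,x,←)
state=q0 head=-1 tape=[_]xyyx
After 7 steps: state q0, head at -1, tape xyyx.

state q0, head at -1, tape xyyx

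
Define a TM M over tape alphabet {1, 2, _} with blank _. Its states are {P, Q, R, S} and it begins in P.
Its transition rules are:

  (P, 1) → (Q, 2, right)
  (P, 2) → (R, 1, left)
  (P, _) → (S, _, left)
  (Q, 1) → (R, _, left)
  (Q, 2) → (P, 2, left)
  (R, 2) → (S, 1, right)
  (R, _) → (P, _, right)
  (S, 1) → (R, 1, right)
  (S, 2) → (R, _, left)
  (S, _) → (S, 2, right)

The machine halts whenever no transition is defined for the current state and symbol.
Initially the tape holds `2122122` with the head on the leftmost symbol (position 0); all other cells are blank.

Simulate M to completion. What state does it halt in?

state=P head=0 tape=_[2]122122   (P,2)→(R,1,left)
state=R head=-1 tape=[_]1122122   (R,_)→(P,_,right)
state=P head=0 tape=_[1]122122   (P,1)→(Q,2,right)
state=Q head=1 tape=_2[1]22122   (Q,1)→(R,_,left)
state=R head=0 tape=_[2]_22122   (R,2)→(S,1,right)
state=S head=1 tape=_1[_]22122   (S,_)→(S,2,right)
state=S head=2 tape=_12[2]2122   (S,2)→(R,_,left)
state=R head=1 tape=_1[2]_2122   (R,2)→(S,1,right)
state=S head=2 tape=_11[_]2122   (S,_)→(S,2,right)
state=S head=3 tape=_112[2]122   (S,2)→(R,_,left)
state=R head=2 tape=_11[2]_122   (R,2)→(S,1,right)
state=S head=3 tape=_111[_]122   (S,_)→(S,2,right)
state=S head=4 tape=_1112[1]22   (S,1)→(R,1,right)
state=R head=5 tape=_11121[2]2   (R,2)→(S,1,right)
state=S head=6 tape=_111211[2]   (S,2)→(R,_,left)
state=R head=5 tape=_11121[1]_
No transition is defined for (R, 1); M halts in state R.

R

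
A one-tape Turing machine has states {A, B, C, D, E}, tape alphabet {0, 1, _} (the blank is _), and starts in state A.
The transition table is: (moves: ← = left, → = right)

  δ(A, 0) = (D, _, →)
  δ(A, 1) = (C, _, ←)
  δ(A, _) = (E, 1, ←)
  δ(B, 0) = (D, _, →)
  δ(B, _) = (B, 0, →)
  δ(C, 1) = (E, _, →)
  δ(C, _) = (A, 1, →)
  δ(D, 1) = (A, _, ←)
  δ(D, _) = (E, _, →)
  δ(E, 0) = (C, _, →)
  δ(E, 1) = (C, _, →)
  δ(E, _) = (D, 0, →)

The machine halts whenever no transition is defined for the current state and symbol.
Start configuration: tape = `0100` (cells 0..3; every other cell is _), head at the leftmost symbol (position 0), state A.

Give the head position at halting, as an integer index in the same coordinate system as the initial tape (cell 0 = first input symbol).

2

A | _[0]100   read 0 → write _, move →, go to D
D | __[1]00   read 1 → write _, move ←, go to A
A | _[_]_00   read _ → write 1, move ←, go to E
E | [_]1_00   read _ → write 0, move →, go to D
D | 0[1]_00   read 1 → write _, move ←, go to A
A | [0]__00   read 0 → write _, move →, go to D
D | _[_]_00   read _ → write _, move →, go to E
E | __[_]00   read _ → write 0, move →, go to D
D | __0[0]0
At halt the head is at cell 2.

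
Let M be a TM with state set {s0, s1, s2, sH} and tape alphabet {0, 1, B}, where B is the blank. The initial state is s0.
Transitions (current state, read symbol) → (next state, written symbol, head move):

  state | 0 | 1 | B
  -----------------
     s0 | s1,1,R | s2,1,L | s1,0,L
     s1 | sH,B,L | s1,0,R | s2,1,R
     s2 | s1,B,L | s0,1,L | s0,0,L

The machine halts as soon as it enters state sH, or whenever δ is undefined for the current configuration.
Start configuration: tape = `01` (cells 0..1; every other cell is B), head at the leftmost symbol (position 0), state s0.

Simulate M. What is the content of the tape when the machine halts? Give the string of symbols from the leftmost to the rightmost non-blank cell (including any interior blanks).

s0 | BBBBB[0]1BB   read 0 → write 1, move R, go to s1
s1 | BBBBB1[1]BB   read 1 → write 0, move R, go to s1
s1 | BBBBB10[B]B   read B → write 1, move R, go to s2
s2 | BBBBB101[B]   read B → write 0, move L, go to s0
s0 | BBBBB10[1]0   read 1 → write 1, move L, go to s2
s2 | BBBBB1[0]10   read 0 → write B, move L, go to s1
s1 | BBBBB[1]B10   read 1 → write 0, move R, go to s1
s1 | BBBBB0[B]10   read B → write 1, move R, go to s2
s2 | BBBBB01[1]0   read 1 → write 1, move L, go to s0
s0 | BBBBB0[1]10   read 1 → write 1, move L, go to s2
s2 | BBBBB[0]110   read 0 → write B, move L, go to s1
s1 | BBBB[B]B110   read B → write 1, move R, go to s2
s2 | BBBB1[B]110   read B → write 0, move L, go to s0
s0 | BBBB[1]0110   read 1 → write 1, move L, go to s2
s2 | BBB[B]10110   read B → write 0, move L, go to s0
s0 | BB[B]010110   read B → write 0, move L, go to s1
s1 | B[B]0010110   read B → write 1, move R, go to s2
s2 | B1[0]010110   read 0 → write B, move L, go to s1
s1 | B[1]B010110   read 1 → write 0, move R, go to s1
s1 | B0[B]010110   read B → write 1, move R, go to s2
s2 | B01[0]10110   read 0 → write B, move L, go to s1
s1 | B0[1]B10110   read 1 → write 0, move R, go to s1
s1 | B00[B]10110   read B → write 1, move R, go to s2
s2 | B001[1]0110   read 1 → write 1, move L, go to s0
s0 | B00[1]10110   read 1 → write 1, move L, go to s2
s2 | B0[0]110110   read 0 → write B, move L, go to s1
s1 | B[0]B110110   read 0 → write B, move L, go to sH
sH | [B]BB110110
The non-blank tape span at halt is 110110.

110110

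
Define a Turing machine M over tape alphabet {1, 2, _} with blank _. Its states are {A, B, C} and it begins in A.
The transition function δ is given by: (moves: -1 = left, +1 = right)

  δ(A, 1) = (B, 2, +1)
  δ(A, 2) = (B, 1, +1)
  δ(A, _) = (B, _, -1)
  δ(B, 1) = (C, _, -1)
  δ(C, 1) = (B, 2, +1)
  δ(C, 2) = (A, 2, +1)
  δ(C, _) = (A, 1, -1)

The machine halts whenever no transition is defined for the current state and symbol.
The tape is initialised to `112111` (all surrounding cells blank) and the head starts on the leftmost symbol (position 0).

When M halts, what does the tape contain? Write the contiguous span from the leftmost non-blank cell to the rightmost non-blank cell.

state=A head=0 tape=[1]12111   (A,1)→(B,2,+1)
state=B head=1 tape=2[1]2111   (B,1)→(C,_,-1)
state=C head=0 tape=[2]_2111   (C,2)→(A,2,+1)
state=A head=1 tape=2[_]2111   (A,_)→(B,_,-1)
state=B head=0 tape=[2]_2111
The non-blank tape span at halt is 2_2111.

2_2111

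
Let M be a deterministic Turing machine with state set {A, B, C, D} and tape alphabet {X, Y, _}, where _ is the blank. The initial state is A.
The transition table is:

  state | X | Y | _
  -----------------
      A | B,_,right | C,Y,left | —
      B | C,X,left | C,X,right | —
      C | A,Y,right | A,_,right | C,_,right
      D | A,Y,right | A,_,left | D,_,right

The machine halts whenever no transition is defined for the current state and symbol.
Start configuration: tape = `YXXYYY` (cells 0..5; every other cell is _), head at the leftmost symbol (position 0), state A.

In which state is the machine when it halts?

A

state=A head=0 tape=_[Y]XXYYY_   (A,Y)→(C,Y,left)
state=C head=-1 tape=[_]YXXYYY_   (C,_)→(C,_,right)
state=C head=0 tape=_[Y]XXYYY_   (C,Y)→(A,_,right)
state=A head=1 tape=__[X]XYYY_   (A,X)→(B,_,right)
state=B head=2 tape=___[X]YYY_   (B,X)→(C,X,left)
state=C head=1 tape=__[_]XYYY_   (C,_)→(C,_,right)
state=C head=2 tape=___[X]YYY_   (C,X)→(A,Y,right)
state=A head=3 tape=___Y[Y]YY_   (A,Y)→(C,Y,left)
state=C head=2 tape=___[Y]YYY_   (C,Y)→(A,_,right)
state=A head=3 tape=____[Y]YY_   (A,Y)→(C,Y,left)
state=C head=2 tape=___[_]YYY_   (C,_)→(C,_,right)
state=C head=3 tape=____[Y]YY_   (C,Y)→(A,_,right)
state=A head=4 tape=_____[Y]Y_   (A,Y)→(C,Y,left)
state=C head=3 tape=____[_]YY_   (C,_)→(C,_,right)
state=C head=4 tape=_____[Y]Y_   (C,Y)→(A,_,right)
state=A head=5 tape=______[Y]_   (A,Y)→(C,Y,left)
state=C head=4 tape=_____[_]Y_   (C,_)→(C,_,right)
state=C head=5 tape=______[Y]_   (C,Y)→(A,_,right)
state=A head=6 tape=_______[_]
No transition is defined for (A, _); M halts in state A.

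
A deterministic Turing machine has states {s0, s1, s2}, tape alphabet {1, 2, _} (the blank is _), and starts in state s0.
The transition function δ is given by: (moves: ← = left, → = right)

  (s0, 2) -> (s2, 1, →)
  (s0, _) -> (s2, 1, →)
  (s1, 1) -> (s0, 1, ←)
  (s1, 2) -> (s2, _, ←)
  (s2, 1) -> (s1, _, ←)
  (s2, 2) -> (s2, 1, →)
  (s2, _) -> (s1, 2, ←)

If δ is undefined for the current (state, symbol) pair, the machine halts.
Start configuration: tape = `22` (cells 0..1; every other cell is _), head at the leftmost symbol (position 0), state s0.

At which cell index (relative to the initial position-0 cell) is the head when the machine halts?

s0 | [2]2_   read 2 → write 1, move →, go to s2
s2 | 1[2]_   read 2 → write 1, move →, go to s2
s2 | 11[_]   read _ → write 2, move ←, go to s1
s1 | 1[1]2   read 1 → write 1, move ←, go to s0
s0 | [1]12
At halt the head is at cell 0.

0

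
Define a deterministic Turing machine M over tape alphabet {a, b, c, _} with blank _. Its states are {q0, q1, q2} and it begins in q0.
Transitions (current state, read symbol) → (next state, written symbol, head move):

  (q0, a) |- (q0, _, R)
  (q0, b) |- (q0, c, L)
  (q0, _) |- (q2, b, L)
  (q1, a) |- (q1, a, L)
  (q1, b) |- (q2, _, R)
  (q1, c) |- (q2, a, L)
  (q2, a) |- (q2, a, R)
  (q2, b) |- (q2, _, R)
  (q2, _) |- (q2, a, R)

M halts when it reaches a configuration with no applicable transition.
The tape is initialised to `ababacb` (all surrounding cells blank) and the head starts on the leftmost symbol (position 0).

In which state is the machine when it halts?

q2

q0 | _[a]babacb   read a → write _, move R, go to q0
q0 | __[b]abacb   read b → write c, move L, go to q0
q0 | _[_]cabacb   read _ → write b, move L, go to q2
q2 | [_]bcabacb   read _ → write a, move R, go to q2
q2 | a[b]cabacb   read b → write _, move R, go to q2
q2 | a_[c]abacb
No transition is defined for (q2, c); M halts in state q2.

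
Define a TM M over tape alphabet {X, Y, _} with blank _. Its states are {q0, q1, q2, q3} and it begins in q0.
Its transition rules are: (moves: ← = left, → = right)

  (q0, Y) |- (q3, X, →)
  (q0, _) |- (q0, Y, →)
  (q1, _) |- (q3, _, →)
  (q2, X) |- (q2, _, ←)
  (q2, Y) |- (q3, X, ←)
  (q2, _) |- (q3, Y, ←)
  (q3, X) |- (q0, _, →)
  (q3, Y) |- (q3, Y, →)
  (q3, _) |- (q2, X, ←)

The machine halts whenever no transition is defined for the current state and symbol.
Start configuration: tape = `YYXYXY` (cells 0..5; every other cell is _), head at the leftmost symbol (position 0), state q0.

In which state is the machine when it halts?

q0

q0 | [Y]YXYXY_   read Y → write X, move →, go to q3
q3 | X[Y]XYXY_   read Y → write Y, move →, go to q3
q3 | XY[X]YXY_   read X → write _, move →, go to q0
q0 | XY_[Y]XY_   read Y → write X, move →, go to q3
q3 | XY_X[X]Y_   read X → write _, move →, go to q0
q0 | XY_X_[Y]_   read Y → write X, move →, go to q3
q3 | XY_X_X[_]   read _ → write X, move ←, go to q2
q2 | XY_X_[X]X   read X → write _, move ←, go to q2
q2 | XY_X[_]_X   read _ → write Y, move ←, go to q3
q3 | XY_[X]Y_X   read X → write _, move →, go to q0
q0 | XY__[Y]_X   read Y → write X, move →, go to q3
q3 | XY__X[_]X   read _ → write X, move ←, go to q2
q2 | XY__[X]XX   read X → write _, move ←, go to q2
q2 | XY_[_]_XX   read _ → write Y, move ←, go to q3
q3 | XY[_]Y_XX   read _ → write X, move ←, go to q2
q2 | X[Y]XY_XX   read Y → write X, move ←, go to q3
q3 | [X]XXY_XX   read X → write _, move →, go to q0
q0 | _[X]XY_XX
No transition is defined for (q0, X); M halts in state q0.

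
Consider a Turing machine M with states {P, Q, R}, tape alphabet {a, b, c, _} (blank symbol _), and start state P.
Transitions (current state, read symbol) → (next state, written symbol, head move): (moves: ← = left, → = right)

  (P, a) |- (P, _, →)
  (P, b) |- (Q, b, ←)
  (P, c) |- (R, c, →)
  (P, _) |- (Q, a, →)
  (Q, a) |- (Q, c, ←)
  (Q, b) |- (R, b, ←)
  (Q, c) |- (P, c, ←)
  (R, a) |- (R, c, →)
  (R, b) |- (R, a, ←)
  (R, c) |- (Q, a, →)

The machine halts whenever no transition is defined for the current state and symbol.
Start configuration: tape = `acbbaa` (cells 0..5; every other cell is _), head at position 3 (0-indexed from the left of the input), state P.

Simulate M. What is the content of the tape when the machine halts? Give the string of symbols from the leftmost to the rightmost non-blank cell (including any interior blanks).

state=P head=3 tape=_acb[b]aa   (P,b)→(Q,b,←)
state=Q head=2 tape=_ac[b]baa   (Q,b)→(R,b,←)
state=R head=1 tape=_a[c]bbaa   (R,c)→(Q,a,→)
state=Q head=2 tape=_aa[b]baa   (Q,b)→(R,b,←)
state=R head=1 tape=_a[a]bbaa   (R,a)→(R,c,→)
state=R head=2 tape=_ac[b]baa   (R,b)→(R,a,←)
state=R head=1 tape=_a[c]abaa   (R,c)→(Q,a,→)
state=Q head=2 tape=_aa[a]baa   (Q,a)→(Q,c,←)
state=Q head=1 tape=_a[a]cbaa   (Q,a)→(Q,c,←)
state=Q head=0 tape=_[a]ccbaa   (Q,a)→(Q,c,←)
state=Q head=-1 tape=[_]cccbaa
The non-blank tape span at halt is cccbaa.

cccbaa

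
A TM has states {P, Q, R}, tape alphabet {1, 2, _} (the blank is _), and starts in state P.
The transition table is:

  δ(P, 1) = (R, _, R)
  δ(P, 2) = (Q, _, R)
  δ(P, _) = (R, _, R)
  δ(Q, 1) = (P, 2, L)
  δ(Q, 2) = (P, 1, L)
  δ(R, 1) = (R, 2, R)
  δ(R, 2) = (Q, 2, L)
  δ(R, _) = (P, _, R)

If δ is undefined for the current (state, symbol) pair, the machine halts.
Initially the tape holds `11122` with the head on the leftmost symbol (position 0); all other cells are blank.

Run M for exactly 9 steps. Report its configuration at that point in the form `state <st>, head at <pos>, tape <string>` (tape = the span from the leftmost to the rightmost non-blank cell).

state=P head=0 tape=[1]1122   (P,1)→(R,_,R)
state=R head=1 tape=_[1]122   (R,1)→(R,2,R)
state=R head=2 tape=_2[1]22   (R,1)→(R,2,R)
state=R head=3 tape=_22[2]2   (R,2)→(Q,2,L)
state=Q head=2 tape=_2[2]22   (Q,2)→(P,1,L)
state=P head=1 tape=_[2]122   (P,2)→(Q,_,R)
state=Q head=2 tape=__[1]22   (Q,1)→(P,2,L)
state=P head=1 tape=_[_]222   (P,_)→(R,_,R)
state=R head=2 tape=__[2]22   (R,2)→(Q,2,L)
state=Q head=1 tape=_[_]222
After 9 steps: state Q, head at 1, tape 222.

state Q, head at 1, tape 222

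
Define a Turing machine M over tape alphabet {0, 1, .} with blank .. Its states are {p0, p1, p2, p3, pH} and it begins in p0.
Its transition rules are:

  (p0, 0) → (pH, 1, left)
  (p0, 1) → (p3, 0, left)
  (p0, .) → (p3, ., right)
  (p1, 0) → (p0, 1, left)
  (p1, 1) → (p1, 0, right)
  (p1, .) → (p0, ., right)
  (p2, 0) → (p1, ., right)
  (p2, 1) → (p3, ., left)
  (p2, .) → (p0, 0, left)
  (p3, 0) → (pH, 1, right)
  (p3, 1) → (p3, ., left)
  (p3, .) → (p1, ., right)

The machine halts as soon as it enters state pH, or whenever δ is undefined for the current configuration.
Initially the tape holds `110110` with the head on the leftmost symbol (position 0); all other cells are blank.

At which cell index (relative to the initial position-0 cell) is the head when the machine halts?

p0 | .[1]10110   read 1 → write 0, move left, go to p3
p3 | [.]010110   read . → write ., move right, go to p1
p1 | .[0]10110   read 0 → write 1, move left, go to p0
p0 | [.]110110   read . → write ., move right, go to p3
p3 | .[1]10110   read 1 → write ., move left, go to p3
p3 | [.].10110   read . → write ., move right, go to p1
p1 | .[.]10110   read . → write ., move right, go to p0
p0 | ..[1]0110   read 1 → write 0, move left, go to p3
p3 | .[.]00110   read . → write ., move right, go to p1
p1 | ..[0]0110   read 0 → write 1, move left, go to p0
p0 | .[.]10110   read . → write ., move right, go to p3
p3 | ..[1]0110   read 1 → write ., move left, go to p3
p3 | .[.].0110   read . → write ., move right, go to p1
p1 | ..[.]0110   read . → write ., move right, go to p0
p0 | ...[0]110   read 0 → write 1, move left, go to pH
pH | ..[.]1110
At halt the head is at cell 1.

1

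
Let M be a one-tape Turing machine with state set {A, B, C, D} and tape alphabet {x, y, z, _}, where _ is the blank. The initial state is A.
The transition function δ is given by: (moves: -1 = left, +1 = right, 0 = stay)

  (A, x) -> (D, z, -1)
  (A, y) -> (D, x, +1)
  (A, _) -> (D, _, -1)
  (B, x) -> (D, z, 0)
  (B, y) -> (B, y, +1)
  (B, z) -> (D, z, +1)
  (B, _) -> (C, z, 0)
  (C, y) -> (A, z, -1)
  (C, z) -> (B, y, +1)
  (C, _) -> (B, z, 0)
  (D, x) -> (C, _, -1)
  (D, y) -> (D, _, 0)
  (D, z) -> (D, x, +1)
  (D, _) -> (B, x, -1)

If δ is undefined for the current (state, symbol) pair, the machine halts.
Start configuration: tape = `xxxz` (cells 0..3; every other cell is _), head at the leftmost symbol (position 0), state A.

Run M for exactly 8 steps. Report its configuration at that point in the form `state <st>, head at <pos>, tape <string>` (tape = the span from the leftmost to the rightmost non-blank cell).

state=A head=0 tape=__[x]xxz   (A,x)→(D,z,-1)
state=D head=-1 tape=_[_]zxxz   (D,_)→(B,x,-1)
state=B head=-2 tape=[_]xzxxz   (B,_)→(C,z,0)
state=C head=-2 tape=[z]xzxxz   (C,z)→(B,y,+1)
state=B head=-1 tape=y[x]zxxz   (B,x)→(D,z,0)
state=D head=-1 tape=y[z]zxxz   (D,z)→(D,x,+1)
state=D head=0 tape=yx[z]xxz   (D,z)→(D,x,+1)
state=D head=1 tape=yxx[x]xz   (D,x)→(C,_,-1)
state=C head=0 tape=yx[x]_xz
After 8 steps: state C, head at 0, tape yxx_xz.

state C, head at 0, tape yxx_xz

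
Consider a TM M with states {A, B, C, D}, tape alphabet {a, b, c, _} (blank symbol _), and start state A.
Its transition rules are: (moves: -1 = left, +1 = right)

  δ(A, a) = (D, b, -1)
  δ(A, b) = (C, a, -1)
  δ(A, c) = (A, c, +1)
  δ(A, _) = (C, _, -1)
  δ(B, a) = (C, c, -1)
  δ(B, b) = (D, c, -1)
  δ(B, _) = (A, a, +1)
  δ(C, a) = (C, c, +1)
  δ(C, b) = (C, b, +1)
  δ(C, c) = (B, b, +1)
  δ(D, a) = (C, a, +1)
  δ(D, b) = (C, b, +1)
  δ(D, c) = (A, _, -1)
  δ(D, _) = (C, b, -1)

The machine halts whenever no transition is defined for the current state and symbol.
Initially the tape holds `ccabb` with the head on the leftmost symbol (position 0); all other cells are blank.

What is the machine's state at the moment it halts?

C

state=A head=0 tape=[c]cabb_   (A,c)→(A,c,+1)
state=A head=1 tape=c[c]abb_   (A,c)→(A,c,+1)
state=A head=2 tape=cc[a]bb_   (A,a)→(D,b,-1)
state=D head=1 tape=c[c]bbb_   (D,c)→(A,_,-1)
state=A head=0 tape=[c]_bbb_   (A,c)→(A,c,+1)
state=A head=1 tape=c[_]bbb_   (A,_)→(C,_,-1)
state=C head=0 tape=[c]_bbb_   (C,c)→(B,b,+1)
state=B head=1 tape=b[_]bbb_   (B,_)→(A,a,+1)
state=A head=2 tape=ba[b]bb_   (A,b)→(C,a,-1)
state=C head=1 tape=b[a]abb_   (C,a)→(C,c,+1)
state=C head=2 tape=bc[a]bb_   (C,a)→(C,c,+1)
state=C head=3 tape=bcc[b]b_   (C,b)→(C,b,+1)
state=C head=4 tape=bccb[b]_   (C,b)→(C,b,+1)
state=C head=5 tape=bccbb[_]
No transition is defined for (C, _); M halts in state C.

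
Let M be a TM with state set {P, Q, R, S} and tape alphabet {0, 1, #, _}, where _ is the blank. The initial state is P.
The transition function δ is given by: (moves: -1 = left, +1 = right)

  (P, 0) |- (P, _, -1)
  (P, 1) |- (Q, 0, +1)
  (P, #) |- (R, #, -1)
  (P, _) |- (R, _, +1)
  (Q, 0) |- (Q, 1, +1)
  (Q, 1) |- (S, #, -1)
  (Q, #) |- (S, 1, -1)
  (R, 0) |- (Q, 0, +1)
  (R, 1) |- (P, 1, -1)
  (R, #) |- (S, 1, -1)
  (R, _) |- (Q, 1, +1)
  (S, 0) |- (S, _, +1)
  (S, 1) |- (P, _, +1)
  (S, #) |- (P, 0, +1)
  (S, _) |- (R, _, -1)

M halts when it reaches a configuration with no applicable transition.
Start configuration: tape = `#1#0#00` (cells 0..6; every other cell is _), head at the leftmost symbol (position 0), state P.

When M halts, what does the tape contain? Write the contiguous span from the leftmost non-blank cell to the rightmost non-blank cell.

011

state=P head=0 tape=_[#]1#0#00_   (P,#)→(R,#,-1)
state=R head=-1 tape=[_]#1#0#00_   (R,_)→(Q,1,+1)
state=Q head=0 tape=1[#]1#0#00_   (Q,#)→(S,1,-1)
state=S head=-1 tape=[1]11#0#00_   (S,1)→(P,_,+1)
state=P head=0 tape=_[1]1#0#00_   (P,1)→(Q,0,+1)
state=Q head=1 tape=_0[1]#0#00_   (Q,1)→(S,#,-1)
state=S head=0 tape=_[0]##0#00_   (S,0)→(S,_,+1)
state=S head=1 tape=__[#]#0#00_   (S,#)→(P,0,+1)
state=P head=2 tape=__0[#]0#00_   (P,#)→(R,#,-1)
state=R head=1 tape=__[0]#0#00_   (R,0)→(Q,0,+1)
state=Q head=2 tape=__0[#]0#00_   (Q,#)→(S,1,-1)
state=S head=1 tape=__[0]10#00_   (S,0)→(S,_,+1)
state=S head=2 tape=___[1]0#00_   (S,1)→(P,_,+1)
state=P head=3 tape=____[0]#00_   (P,0)→(P,_,-1)
state=P head=2 tape=___[_]_#00_   (P,_)→(R,_,+1)
state=R head=3 tape=____[_]#00_   (R,_)→(Q,1,+1)
state=Q head=4 tape=____1[#]00_   (Q,#)→(S,1,-1)
state=S head=3 tape=____[1]100_   (S,1)→(P,_,+1)
state=P head=4 tape=_____[1]00_   (P,1)→(Q,0,+1)
state=Q head=5 tape=_____0[0]0_   (Q,0)→(Q,1,+1)
state=Q head=6 tape=_____01[0]_   (Q,0)→(Q,1,+1)
state=Q head=7 tape=_____011[_]
The non-blank tape span at halt is 011.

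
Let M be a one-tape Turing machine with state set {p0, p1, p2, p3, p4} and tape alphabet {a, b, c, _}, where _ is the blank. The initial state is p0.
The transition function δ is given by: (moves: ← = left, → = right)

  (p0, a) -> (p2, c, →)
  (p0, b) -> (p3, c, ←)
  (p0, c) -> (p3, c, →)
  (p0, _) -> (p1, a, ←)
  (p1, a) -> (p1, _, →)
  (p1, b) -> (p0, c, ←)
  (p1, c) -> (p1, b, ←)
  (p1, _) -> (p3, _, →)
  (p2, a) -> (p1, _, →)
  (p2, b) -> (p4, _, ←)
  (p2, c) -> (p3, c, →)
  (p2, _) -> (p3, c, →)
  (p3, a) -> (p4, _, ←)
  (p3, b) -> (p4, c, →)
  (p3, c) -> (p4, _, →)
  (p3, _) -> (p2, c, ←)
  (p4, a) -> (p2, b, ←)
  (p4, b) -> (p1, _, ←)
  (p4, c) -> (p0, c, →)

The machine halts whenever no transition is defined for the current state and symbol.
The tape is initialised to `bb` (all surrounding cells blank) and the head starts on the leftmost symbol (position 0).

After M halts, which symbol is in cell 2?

c

state=p0 head=0 tape=__[b]b__   (p0,b)→(p3,c,←)
state=p3 head=-1 tape=_[_]cb__   (p3,_)→(p2,c,←)
state=p2 head=-2 tape=[_]ccb__   (p2,_)→(p3,c,→)
state=p3 head=-1 tape=c[c]cb__   (p3,c)→(p4,_,→)
state=p4 head=0 tape=c_[c]b__   (p4,c)→(p0,c,→)
state=p0 head=1 tape=c_c[b]__   (p0,b)→(p3,c,←)
state=p3 head=0 tape=c_[c]c__   (p3,c)→(p4,_,→)
state=p4 head=1 tape=c__[c]__   (p4,c)→(p0,c,→)
state=p0 head=2 tape=c__c[_]_   (p0,_)→(p1,a,←)
state=p1 head=1 tape=c__[c]a_   (p1,c)→(p1,b,←)
state=p1 head=0 tape=c_[_]ba_   (p1,_)→(p3,_,→)
state=p3 head=1 tape=c__[b]a_   (p3,b)→(p4,c,→)
state=p4 head=2 tape=c__c[a]_   (p4,a)→(p2,b,←)
state=p2 head=1 tape=c__[c]b_   (p2,c)→(p3,c,→)
state=p3 head=2 tape=c__c[b]_   (p3,b)→(p4,c,→)
state=p4 head=3 tape=c__cc[_]
Cell 2 holds c when M halts.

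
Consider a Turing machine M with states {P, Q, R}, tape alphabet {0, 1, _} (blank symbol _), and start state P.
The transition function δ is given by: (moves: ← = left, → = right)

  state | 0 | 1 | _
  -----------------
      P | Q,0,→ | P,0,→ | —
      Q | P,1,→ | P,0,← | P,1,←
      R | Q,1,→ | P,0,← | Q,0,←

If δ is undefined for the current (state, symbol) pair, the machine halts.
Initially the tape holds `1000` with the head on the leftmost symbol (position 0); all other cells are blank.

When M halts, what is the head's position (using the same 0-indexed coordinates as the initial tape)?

P | [1]000__   read 1 → write 0, move →, go to P
P | 0[0]00__   read 0 → write 0, move →, go to Q
Q | 00[0]0__   read 0 → write 1, move →, go to P
P | 001[0]__   read 0 → write 0, move →, go to Q
Q | 0010[_]_   read _ → write 1, move ←, go to P
P | 001[0]1_   read 0 → write 0, move →, go to Q
Q | 0010[1]_   read 1 → write 0, move ←, go to P
P | 001[0]0_   read 0 → write 0, move →, go to Q
Q | 0010[0]_   read 0 → write 1, move →, go to P
P | 00101[_]
At halt the head is at cell 5.

5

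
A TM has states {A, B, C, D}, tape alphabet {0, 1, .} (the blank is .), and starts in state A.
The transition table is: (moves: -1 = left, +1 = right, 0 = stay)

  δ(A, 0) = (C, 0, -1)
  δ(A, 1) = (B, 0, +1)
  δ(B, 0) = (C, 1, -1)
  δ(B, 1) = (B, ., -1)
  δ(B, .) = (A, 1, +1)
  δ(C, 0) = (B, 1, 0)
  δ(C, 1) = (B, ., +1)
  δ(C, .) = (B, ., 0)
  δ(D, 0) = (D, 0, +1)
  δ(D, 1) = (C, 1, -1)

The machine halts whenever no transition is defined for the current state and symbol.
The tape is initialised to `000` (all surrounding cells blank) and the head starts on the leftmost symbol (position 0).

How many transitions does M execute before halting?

state=A head=0 tape=..[0]00   (A,0)→(C,0,-1)
state=C head=-1 tape=.[.]000   (C,.)→(B,.,0)
state=B head=-1 tape=.[.]000   (B,.)→(A,1,+1)
state=A head=0 tape=.1[0]00   (A,0)→(C,0,-1)
state=C head=-1 tape=.[1]000   (C,1)→(B,.,+1)
state=B head=0 tape=..[0]00   (B,0)→(C,1,-1)
state=C head=-1 tape=.[.]100   (C,.)→(B,.,0)
state=B head=-1 tape=.[.]100   (B,.)→(A,1,+1)
state=A head=0 tape=.1[1]00   (A,1)→(B,0,+1)
state=B head=1 tape=.10[0]0   (B,0)→(C,1,-1)
state=C head=0 tape=.1[0]10   (C,0)→(B,1,0)
state=B head=0 tape=.1[1]10   (B,1)→(B,.,-1)
state=B head=-1 tape=.[1].10   (B,1)→(B,.,-1)
state=B head=-2 tape=[.]..10   (B,.)→(A,1,+1)
state=A head=-1 tape=1[.].10
M halts after 14 transitions.

14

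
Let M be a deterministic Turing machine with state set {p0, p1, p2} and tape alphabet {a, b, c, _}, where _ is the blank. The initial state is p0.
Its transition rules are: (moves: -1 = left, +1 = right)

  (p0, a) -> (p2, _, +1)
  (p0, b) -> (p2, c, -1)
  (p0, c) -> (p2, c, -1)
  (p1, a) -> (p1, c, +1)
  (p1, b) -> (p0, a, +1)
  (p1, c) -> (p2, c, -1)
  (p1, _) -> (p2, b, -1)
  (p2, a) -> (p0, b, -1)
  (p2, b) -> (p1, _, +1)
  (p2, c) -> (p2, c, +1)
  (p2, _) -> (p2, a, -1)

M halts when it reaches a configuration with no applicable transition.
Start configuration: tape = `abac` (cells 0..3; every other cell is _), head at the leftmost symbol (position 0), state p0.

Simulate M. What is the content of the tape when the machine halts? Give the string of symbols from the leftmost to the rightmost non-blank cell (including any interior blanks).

state=p0 head=0 tape=[a]bac___   (p0,a)→(p2,_,+1)
state=p2 head=1 tape=_[b]ac___   (p2,b)→(p1,_,+1)
state=p1 head=2 tape=__[a]c___   (p1,a)→(p1,c,+1)
state=p1 head=3 tape=__c[c]___   (p1,c)→(p2,c,-1)
state=p2 head=2 tape=__[c]c___   (p2,c)→(p2,c,+1)
state=p2 head=3 tape=__c[c]___   (p2,c)→(p2,c,+1)
state=p2 head=4 tape=__cc[_]__   (p2,_)→(p2,a,-1)
state=p2 head=3 tape=__c[c]a__   (p2,c)→(p2,c,+1)
state=p2 head=4 tape=__cc[a]__   (p2,a)→(p0,b,-1)
state=p0 head=3 tape=__c[c]b__   (p0,c)→(p2,c,-1)
state=p2 head=2 tape=__[c]cb__   (p2,c)→(p2,c,+1)
state=p2 head=3 tape=__c[c]b__   (p2,c)→(p2,c,+1)
state=p2 head=4 tape=__cc[b]__   (p2,b)→(p1,_,+1)
state=p1 head=5 tape=__cc_[_]_   (p1,_)→(p2,b,-1)
state=p2 head=4 tape=__cc[_]b_   (p2,_)→(p2,a,-1)
state=p2 head=3 tape=__c[c]ab_   (p2,c)→(p2,c,+1)
state=p2 head=4 tape=__cc[a]b_   (p2,a)→(p0,b,-1)
state=p0 head=3 tape=__c[c]bb_   (p0,c)→(p2,c,-1)
state=p2 head=2 tape=__[c]cbb_   (p2,c)→(p2,c,+1)
state=p2 head=3 tape=__c[c]bb_   (p2,c)→(p2,c,+1)
state=p2 head=4 tape=__cc[b]b_   (p2,b)→(p1,_,+1)
state=p1 head=5 tape=__cc_[b]_   (p1,b)→(p0,a,+1)
state=p0 head=6 tape=__cc_a[_]
The non-blank tape span at halt is cc_a.

cc_a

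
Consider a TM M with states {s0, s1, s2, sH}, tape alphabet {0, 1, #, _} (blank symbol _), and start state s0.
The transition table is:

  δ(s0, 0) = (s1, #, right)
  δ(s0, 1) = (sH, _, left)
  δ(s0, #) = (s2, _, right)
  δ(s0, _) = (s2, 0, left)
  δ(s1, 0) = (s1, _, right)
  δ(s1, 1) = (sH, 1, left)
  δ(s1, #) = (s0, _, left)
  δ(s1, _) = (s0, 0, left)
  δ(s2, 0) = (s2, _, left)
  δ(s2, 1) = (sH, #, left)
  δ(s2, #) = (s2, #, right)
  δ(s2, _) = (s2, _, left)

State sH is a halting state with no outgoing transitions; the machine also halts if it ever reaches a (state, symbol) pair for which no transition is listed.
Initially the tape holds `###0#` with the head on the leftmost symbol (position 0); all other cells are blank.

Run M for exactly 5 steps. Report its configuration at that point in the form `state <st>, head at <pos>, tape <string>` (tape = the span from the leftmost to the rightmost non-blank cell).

state s2, head at 3, tape ##_#

s0 | [#]##0#   read # → write _, move right, go to s2
s2 | _[#]#0#   read # → write #, move right, go to s2
s2 | _#[#]0#   read # → write #, move right, go to s2
s2 | _##[0]#   read 0 → write _, move left, go to s2
s2 | _#[#]_#   read # → write #, move right, go to s2
s2 | _##[_]#
After 5 steps: state s2, head at 3, tape ##_#.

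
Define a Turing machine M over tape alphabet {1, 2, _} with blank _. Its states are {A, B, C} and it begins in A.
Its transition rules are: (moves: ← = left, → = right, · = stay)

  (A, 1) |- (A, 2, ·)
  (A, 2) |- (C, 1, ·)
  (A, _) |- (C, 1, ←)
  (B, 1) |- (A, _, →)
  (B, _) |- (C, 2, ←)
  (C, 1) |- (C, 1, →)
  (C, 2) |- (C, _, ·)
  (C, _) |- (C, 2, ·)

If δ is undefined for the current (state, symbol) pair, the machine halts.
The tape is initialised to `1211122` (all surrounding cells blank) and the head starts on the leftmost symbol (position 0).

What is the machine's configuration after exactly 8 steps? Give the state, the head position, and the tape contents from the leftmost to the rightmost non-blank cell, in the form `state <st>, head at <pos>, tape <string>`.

state=A head=0 tape=[1]211122   (A,1)→(A,2,·)
state=A head=0 tape=[2]211122   (A,2)→(C,1,·)
state=C head=0 tape=[1]211122   (C,1)→(C,1,→)
state=C head=1 tape=1[2]11122   (C,2)→(C,_,·)
state=C head=1 tape=1[_]11122   (C,_)→(C,2,·)
state=C head=1 tape=1[2]11122   (C,2)→(C,_,·)
state=C head=1 tape=1[_]11122   (C,_)→(C,2,·)
state=C head=1 tape=1[2]11122   (C,2)→(C,_,·)
state=C head=1 tape=1[_]11122
After 8 steps: state C, head at 1, tape 1_11122.

state C, head at 1, tape 1_11122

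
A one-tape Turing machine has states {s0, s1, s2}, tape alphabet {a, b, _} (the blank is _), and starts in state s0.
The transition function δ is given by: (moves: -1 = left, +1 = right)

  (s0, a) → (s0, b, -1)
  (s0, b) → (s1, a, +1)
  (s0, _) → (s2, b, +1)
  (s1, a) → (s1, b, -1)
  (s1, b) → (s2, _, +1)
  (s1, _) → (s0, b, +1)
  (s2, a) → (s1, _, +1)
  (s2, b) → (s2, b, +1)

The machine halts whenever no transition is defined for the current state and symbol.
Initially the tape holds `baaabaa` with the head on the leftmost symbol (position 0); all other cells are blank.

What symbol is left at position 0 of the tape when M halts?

s0 | _[b]aaabaa___   read b → write a, move +1, go to s1
s1 | _a[a]aabaa___   read a → write b, move -1, go to s1
s1 | _[a]baabaa___   read a → write b, move -1, go to s1
s1 | [_]bbaabaa___   read _ → write b, move +1, go to s0
s0 | b[b]baabaa___   read b → write a, move +1, go to s1
s1 | ba[b]aabaa___   read b → write _, move +1, go to s2
s2 | ba_[a]abaa___   read a → write _, move +1, go to s1
s1 | ba__[a]baa___   read a → write b, move -1, go to s1
s1 | ba_[_]bbaa___   read _ → write b, move +1, go to s0
s0 | ba_b[b]baa___   read b → write a, move +1, go to s1
s1 | ba_ba[b]aa___   read b → write _, move +1, go to s2
s2 | ba_ba_[a]a___   read a → write _, move +1, go to s1
s1 | ba_ba__[a]___   read a → write b, move -1, go to s1
s1 | ba_ba_[_]b___   read _ → write b, move +1, go to s0
s0 | ba_ba_b[b]___   read b → write a, move +1, go to s1
s1 | ba_ba_ba[_]__   read _ → write b, move +1, go to s0
s0 | ba_ba_bab[_]_   read _ → write b, move +1, go to s2
s2 | ba_ba_babb[_]
Cell 0 holds a when M halts.

a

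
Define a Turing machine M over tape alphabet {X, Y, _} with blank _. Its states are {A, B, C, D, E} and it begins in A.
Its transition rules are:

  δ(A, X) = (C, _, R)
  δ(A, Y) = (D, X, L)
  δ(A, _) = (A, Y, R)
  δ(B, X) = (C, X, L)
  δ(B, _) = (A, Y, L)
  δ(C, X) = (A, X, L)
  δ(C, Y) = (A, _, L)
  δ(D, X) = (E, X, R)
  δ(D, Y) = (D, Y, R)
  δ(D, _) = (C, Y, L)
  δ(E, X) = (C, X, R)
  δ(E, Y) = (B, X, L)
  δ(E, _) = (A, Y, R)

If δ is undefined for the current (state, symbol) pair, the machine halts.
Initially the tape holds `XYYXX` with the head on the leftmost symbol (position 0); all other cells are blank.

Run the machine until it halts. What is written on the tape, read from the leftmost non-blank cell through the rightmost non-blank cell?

YYXY

state=A head=0 tape=[X]YYXX_   (A,X)→(C,_,R)
state=C head=1 tape=_[Y]YXX_   (C,Y)→(A,_,L)
state=A head=0 tape=[_]_YXX_   (A,_)→(A,Y,R)
state=A head=1 tape=Y[_]YXX_   (A,_)→(A,Y,R)
state=A head=2 tape=YY[Y]XX_   (A,Y)→(D,X,L)
state=D head=1 tape=Y[Y]XXX_   (D,Y)→(D,Y,R)
state=D head=2 tape=YY[X]XX_   (D,X)→(E,X,R)
state=E head=3 tape=YYX[X]X_   (E,X)→(C,X,R)
state=C head=4 tape=YYXX[X]_   (C,X)→(A,X,L)
state=A head=3 tape=YYX[X]X_   (A,X)→(C,_,R)
state=C head=4 tape=YYX_[X]_   (C,X)→(A,X,L)
state=A head=3 tape=YYX[_]X_   (A,_)→(A,Y,R)
state=A head=4 tape=YYXY[X]_   (A,X)→(C,_,R)
state=C head=5 tape=YYXY_[_]
The non-blank tape span at halt is YYXY.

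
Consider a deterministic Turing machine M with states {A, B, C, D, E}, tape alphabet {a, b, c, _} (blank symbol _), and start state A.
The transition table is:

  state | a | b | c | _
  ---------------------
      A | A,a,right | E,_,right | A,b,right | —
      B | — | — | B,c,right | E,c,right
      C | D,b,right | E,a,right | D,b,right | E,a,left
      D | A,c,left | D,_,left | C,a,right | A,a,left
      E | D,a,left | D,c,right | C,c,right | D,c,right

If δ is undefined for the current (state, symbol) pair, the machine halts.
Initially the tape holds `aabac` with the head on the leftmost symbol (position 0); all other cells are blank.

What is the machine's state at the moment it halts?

A

state=A head=0 tape=[a]abac_   (A,a)→(A,a,right)
state=A head=1 tape=a[a]bac_   (A,a)→(A,a,right)
state=A head=2 tape=aa[b]ac_   (A,b)→(E,_,right)
state=E head=3 tape=aa_[a]c_   (E,a)→(D,a,left)
state=D head=2 tape=aa[_]ac_   (D,_)→(A,a,left)
state=A head=1 tape=a[a]aac_   (A,a)→(A,a,right)
state=A head=2 tape=aa[a]ac_   (A,a)→(A,a,right)
state=A head=3 tape=aaa[a]c_   (A,a)→(A,a,right)
state=A head=4 tape=aaaa[c]_   (A,c)→(A,b,right)
state=A head=5 tape=aaaab[_]
No transition is defined for (A, _); M halts in state A.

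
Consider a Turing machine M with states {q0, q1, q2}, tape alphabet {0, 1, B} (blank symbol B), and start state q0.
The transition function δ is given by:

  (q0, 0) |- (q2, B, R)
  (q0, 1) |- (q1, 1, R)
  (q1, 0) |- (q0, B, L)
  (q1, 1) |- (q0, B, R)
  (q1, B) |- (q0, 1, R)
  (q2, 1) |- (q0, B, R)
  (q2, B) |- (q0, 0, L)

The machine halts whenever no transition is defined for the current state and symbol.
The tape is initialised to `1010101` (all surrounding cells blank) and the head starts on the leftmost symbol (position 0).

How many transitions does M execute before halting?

14

state=q0 head=0 tape=[1]010101BB   (q0,1)→(q1,1,R)
state=q1 head=1 tape=1[0]10101BB   (q1,0)→(q0,B,L)
state=q0 head=0 tape=[1]B10101BB   (q0,1)→(q1,1,R)
state=q1 head=1 tape=1[B]10101BB   (q1,B)→(q0,1,R)
state=q0 head=2 tape=11[1]0101BB   (q0,1)→(q1,1,R)
state=q1 head=3 tape=111[0]101BB   (q1,0)→(q0,B,L)
state=q0 head=2 tape=11[1]B101BB   (q0,1)→(q1,1,R)
state=q1 head=3 tape=111[B]101BB   (q1,B)→(q0,1,R)
state=q0 head=4 tape=1111[1]01BB   (q0,1)→(q1,1,R)
state=q1 head=5 tape=11111[0]1BB   (q1,0)→(q0,B,L)
state=q0 head=4 tape=1111[1]B1BB   (q0,1)→(q1,1,R)
state=q1 head=5 tape=11111[B]1BB   (q1,B)→(q0,1,R)
state=q0 head=6 tape=111111[1]BB   (q0,1)→(q1,1,R)
state=q1 head=7 tape=1111111[B]B   (q1,B)→(q0,1,R)
state=q0 head=8 tape=11111111[B]
M halts after 14 transitions.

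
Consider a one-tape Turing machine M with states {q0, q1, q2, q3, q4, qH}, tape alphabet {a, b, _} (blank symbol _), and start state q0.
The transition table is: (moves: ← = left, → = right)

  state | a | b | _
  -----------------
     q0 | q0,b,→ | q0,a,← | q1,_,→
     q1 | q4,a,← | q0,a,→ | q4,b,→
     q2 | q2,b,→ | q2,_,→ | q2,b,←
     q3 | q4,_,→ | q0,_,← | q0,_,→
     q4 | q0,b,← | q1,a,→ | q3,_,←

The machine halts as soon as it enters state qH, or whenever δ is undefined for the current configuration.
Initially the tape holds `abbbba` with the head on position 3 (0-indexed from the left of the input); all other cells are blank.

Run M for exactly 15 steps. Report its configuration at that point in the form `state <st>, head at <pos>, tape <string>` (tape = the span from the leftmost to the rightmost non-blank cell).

state q3, head at -2, tape aaaaaa

state=q0 head=3 tape=__abb[b]ba   (q0,b)→(q0,a,←)
state=q0 head=2 tape=__ab[b]aba   (q0,b)→(q0,a,←)
state=q0 head=1 tape=__a[b]aaba   (q0,b)→(q0,a,←)
state=q0 head=0 tape=__[a]aaaba   (q0,a)→(q0,b,→)
state=q0 head=1 tape=__b[a]aaba   (q0,a)→(q0,b,→)
state=q0 head=2 tape=__bb[a]aba   (q0,a)→(q0,b,→)
state=q0 head=3 tape=__bbb[a]ba   (q0,a)→(q0,b,→)
state=q0 head=4 tape=__bbbb[b]a   (q0,b)→(q0,a,←)
state=q0 head=3 tape=__bbb[b]aa   (q0,b)→(q0,a,←)
state=q0 head=2 tape=__bb[b]aaa   (q0,b)→(q0,a,←)
state=q0 head=1 tape=__b[b]aaaa   (q0,b)→(q0,a,←)
state=q0 head=0 tape=__[b]aaaaa   (q0,b)→(q0,a,←)
state=q0 head=-1 tape=_[_]aaaaaa   (q0,_)→(q1,_,→)
state=q1 head=0 tape=__[a]aaaaa   (q1,a)→(q4,a,←)
state=q4 head=-1 tape=_[_]aaaaaa   (q4,_)→(q3,_,←)
state=q3 head=-2 tape=[_]_aaaaaa
After 15 steps: state q3, head at -2, tape aaaaaa.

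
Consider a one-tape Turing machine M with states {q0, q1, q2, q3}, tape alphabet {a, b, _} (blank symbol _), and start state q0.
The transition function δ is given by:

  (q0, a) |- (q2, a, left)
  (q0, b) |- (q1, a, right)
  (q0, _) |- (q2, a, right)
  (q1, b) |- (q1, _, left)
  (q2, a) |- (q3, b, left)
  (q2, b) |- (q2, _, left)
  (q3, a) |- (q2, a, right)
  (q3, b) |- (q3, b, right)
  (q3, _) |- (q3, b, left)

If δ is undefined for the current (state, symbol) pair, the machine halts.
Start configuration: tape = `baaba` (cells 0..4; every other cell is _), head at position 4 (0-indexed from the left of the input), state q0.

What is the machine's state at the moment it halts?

state=q0 head=4 tape=baab[a]_   (q0,a)→(q2,a,left)
state=q2 head=3 tape=baa[b]a_   (q2,b)→(q2,_,left)
state=q2 head=2 tape=ba[a]_a_   (q2,a)→(q3,b,left)
state=q3 head=1 tape=b[a]b_a_   (q3,a)→(q2,a,right)
state=q2 head=2 tape=ba[b]_a_   (q2,b)→(q2,_,left)
state=q2 head=1 tape=b[a]__a_   (q2,a)→(q3,b,left)
state=q3 head=0 tape=[b]b__a_   (q3,b)→(q3,b,right)
state=q3 head=1 tape=b[b]__a_   (q3,b)→(q3,b,right)
state=q3 head=2 tape=bb[_]_a_   (q3,_)→(q3,b,left)
state=q3 head=1 tape=b[b]b_a_   (q3,b)→(q3,b,right)
state=q3 head=2 tape=bb[b]_a_   (q3,b)→(q3,b,right)
state=q3 head=3 tape=bbb[_]a_   (q3,_)→(q3,b,left)
state=q3 head=2 tape=bb[b]ba_   (q3,b)→(q3,b,right)
state=q3 head=3 tape=bbb[b]a_   (q3,b)→(q3,b,right)
state=q3 head=4 tape=bbbb[a]_   (q3,a)→(q2,a,right)
state=q2 head=5 tape=bbbba[_]
No transition is defined for (q2, _); M halts in state q2.

q2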